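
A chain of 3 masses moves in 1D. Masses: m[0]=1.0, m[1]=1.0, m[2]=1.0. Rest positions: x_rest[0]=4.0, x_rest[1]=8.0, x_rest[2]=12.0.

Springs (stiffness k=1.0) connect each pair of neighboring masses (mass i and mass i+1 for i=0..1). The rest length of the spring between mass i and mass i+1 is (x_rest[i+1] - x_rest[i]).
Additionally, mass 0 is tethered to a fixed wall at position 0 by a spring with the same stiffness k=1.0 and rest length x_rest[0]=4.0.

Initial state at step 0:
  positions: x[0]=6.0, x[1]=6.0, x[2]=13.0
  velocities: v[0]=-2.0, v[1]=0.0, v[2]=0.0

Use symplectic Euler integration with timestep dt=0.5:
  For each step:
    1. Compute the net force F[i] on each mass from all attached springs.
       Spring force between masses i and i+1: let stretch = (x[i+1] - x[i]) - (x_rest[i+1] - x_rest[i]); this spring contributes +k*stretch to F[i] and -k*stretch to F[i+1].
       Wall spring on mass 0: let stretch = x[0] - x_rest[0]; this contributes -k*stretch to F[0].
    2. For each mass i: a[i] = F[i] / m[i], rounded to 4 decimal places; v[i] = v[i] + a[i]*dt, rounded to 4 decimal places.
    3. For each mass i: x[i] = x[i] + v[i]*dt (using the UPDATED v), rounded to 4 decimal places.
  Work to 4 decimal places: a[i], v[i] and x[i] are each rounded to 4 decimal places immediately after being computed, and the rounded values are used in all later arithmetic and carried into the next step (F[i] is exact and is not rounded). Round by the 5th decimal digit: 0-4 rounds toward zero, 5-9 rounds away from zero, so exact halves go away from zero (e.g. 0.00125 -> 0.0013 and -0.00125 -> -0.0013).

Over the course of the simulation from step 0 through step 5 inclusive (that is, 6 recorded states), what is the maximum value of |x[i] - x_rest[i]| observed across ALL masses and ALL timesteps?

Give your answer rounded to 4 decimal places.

Answer: 3.3281

Derivation:
Step 0: x=[6.0000 6.0000 13.0000] v=[-2.0000 0.0000 0.0000]
Step 1: x=[3.5000 7.7500 12.2500] v=[-5.0000 3.5000 -1.5000]
Step 2: x=[1.1875 9.5625 11.3750] v=[-4.6250 3.6250 -1.7500]
Step 3: x=[0.6719 9.7344 11.0469] v=[-1.0313 0.3438 -0.6563]
Step 4: x=[2.2539 7.9688 11.3907] v=[3.1640 -3.5312 0.6875]
Step 5: x=[4.7012 5.6300 11.8790] v=[4.8945 -4.6777 0.9766]
Max displacement = 3.3281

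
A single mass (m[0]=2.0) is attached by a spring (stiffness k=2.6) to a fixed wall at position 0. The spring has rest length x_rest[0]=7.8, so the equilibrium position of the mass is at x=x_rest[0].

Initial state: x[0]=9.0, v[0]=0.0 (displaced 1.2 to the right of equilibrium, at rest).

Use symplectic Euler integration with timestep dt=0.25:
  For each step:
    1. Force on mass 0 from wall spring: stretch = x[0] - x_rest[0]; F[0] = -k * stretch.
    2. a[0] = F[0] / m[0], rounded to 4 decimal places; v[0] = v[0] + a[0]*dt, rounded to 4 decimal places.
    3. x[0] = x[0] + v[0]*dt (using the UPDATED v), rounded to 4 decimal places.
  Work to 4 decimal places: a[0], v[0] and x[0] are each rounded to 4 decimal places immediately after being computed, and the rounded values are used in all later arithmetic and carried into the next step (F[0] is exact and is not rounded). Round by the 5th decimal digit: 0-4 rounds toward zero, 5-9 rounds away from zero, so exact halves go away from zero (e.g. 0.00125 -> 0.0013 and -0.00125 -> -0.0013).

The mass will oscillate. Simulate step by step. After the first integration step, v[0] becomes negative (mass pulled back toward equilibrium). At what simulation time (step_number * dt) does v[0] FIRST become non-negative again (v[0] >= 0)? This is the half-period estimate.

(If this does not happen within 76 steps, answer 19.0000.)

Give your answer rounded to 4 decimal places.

Step 0: x=[9.0000] v=[0.0000]
Step 1: x=[8.9025] v=[-0.3900]
Step 2: x=[8.7154] v=[-0.7483]
Step 3: x=[8.4540] v=[-1.0458]
Step 4: x=[8.1394] v=[-1.2584]
Step 5: x=[7.7972] v=[-1.3687]
Step 6: x=[7.4553] v=[-1.3678]
Step 7: x=[7.1414] v=[-1.2558]
Step 8: x=[6.8810] v=[-1.0418]
Step 9: x=[6.6952] v=[-0.7431]
Step 10: x=[6.5992] v=[-0.3841]
Step 11: x=[6.6008] v=[0.0062]
First v>=0 after going negative at step 11, time=2.7500

Answer: 2.7500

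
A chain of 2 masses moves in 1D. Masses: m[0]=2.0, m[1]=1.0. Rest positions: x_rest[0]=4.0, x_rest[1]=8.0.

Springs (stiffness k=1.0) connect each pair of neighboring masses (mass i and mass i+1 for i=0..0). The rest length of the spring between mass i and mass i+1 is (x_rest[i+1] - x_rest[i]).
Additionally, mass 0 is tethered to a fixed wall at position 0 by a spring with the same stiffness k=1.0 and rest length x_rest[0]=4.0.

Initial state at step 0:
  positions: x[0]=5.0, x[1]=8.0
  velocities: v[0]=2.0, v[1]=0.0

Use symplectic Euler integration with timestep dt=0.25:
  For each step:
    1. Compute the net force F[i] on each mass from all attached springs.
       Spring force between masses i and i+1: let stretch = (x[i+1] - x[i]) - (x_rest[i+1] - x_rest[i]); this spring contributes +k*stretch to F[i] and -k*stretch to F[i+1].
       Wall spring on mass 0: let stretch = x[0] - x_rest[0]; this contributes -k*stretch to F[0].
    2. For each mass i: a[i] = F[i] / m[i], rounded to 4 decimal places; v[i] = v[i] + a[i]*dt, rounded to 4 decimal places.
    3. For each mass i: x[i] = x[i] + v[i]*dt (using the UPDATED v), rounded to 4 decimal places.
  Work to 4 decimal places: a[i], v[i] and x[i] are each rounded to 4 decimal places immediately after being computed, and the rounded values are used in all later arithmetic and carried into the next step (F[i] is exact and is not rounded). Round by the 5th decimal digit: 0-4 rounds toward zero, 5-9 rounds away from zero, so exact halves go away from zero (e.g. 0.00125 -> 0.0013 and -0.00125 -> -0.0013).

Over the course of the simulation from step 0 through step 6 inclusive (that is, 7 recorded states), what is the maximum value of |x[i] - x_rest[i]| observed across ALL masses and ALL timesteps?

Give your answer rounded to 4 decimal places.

Step 0: x=[5.0000 8.0000] v=[2.0000 0.0000]
Step 1: x=[5.4375 8.0625] v=[1.7500 0.2500]
Step 2: x=[5.7871 8.2110] v=[1.3984 0.5938]
Step 3: x=[6.0316 8.4580] v=[0.9780 0.9878]
Step 4: x=[6.1635 8.8033] v=[0.5274 1.3812]
Step 5: x=[6.1852 9.2336] v=[0.0869 1.7213]
Step 6: x=[6.1089 9.7234] v=[-0.3052 1.9592]
Max displacement = 2.1852

Answer: 2.1852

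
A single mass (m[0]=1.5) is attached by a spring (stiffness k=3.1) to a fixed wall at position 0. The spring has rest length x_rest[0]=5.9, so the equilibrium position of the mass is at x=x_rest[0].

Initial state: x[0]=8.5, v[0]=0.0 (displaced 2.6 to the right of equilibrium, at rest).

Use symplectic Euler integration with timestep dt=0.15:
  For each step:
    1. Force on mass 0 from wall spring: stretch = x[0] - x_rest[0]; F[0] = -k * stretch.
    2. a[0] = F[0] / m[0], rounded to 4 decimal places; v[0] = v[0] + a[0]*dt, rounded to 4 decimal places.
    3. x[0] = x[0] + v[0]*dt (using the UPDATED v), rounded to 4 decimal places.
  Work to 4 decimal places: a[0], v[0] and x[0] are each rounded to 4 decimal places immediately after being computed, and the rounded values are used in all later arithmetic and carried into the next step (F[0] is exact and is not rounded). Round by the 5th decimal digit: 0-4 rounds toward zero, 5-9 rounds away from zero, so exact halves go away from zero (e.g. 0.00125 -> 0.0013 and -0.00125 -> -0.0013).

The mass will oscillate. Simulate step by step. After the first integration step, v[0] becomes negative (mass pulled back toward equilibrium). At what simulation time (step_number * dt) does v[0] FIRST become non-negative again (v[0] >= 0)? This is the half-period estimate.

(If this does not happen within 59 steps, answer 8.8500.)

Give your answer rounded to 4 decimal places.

Answer: 2.2500

Derivation:
Step 0: x=[8.5000] v=[0.0000]
Step 1: x=[8.3791] v=[-0.8060]
Step 2: x=[8.1429] v=[-1.5745]
Step 3: x=[7.8024] v=[-2.2698]
Step 4: x=[7.3735] v=[-2.8595]
Step 5: x=[6.8761] v=[-3.3163]
Step 6: x=[6.3333] v=[-3.6189]
Step 7: x=[5.7703] v=[-3.7532]
Step 8: x=[5.2134] v=[-3.7130]
Step 9: x=[4.6884] v=[-3.5002]
Step 10: x=[4.2197] v=[-3.1246]
Step 11: x=[3.8291] v=[-2.6037]
Step 12: x=[3.5348] v=[-1.9617]
Step 13: x=[3.3505] v=[-1.2285]
Step 14: x=[3.2848] v=[-0.4382]
Step 15: x=[3.3407] v=[0.3725]
First v>=0 after going negative at step 15, time=2.2500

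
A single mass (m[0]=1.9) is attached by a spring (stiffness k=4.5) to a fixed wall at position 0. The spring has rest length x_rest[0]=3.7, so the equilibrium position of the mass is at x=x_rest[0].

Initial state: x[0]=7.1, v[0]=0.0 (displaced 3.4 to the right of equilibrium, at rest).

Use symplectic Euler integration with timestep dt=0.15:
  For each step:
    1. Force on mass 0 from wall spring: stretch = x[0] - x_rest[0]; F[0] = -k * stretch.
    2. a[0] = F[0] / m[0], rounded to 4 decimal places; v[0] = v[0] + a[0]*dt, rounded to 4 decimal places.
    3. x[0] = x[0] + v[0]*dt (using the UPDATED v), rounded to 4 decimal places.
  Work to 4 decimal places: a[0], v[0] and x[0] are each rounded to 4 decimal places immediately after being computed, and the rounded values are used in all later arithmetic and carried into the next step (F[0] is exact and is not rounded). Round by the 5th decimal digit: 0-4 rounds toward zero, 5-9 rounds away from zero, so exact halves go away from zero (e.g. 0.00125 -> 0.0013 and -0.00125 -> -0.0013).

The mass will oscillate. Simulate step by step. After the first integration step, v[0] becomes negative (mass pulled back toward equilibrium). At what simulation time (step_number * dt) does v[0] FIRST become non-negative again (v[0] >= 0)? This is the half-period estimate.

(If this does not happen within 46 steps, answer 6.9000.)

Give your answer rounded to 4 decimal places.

Step 0: x=[7.1000] v=[0.0000]
Step 1: x=[6.9188] v=[-1.2079]
Step 2: x=[6.5661] v=[-2.3514]
Step 3: x=[6.0607] v=[-3.3696]
Step 4: x=[5.4295] v=[-4.2083]
Step 5: x=[4.7061] v=[-4.8227]
Step 6: x=[3.9291] v=[-5.1801]
Step 7: x=[3.1399] v=[-5.2615]
Step 8: x=[2.3805] v=[-5.0625]
Step 9: x=[1.6914] v=[-4.5937]
Step 10: x=[1.1094] v=[-3.8801]
Step 11: x=[0.6654] v=[-2.9598]
Step 12: x=[0.3831] v=[-1.8817]
Step 13: x=[0.2776] v=[-0.7033]
Step 14: x=[0.3545] v=[0.5126]
First v>=0 after going negative at step 14, time=2.1000

Answer: 2.1000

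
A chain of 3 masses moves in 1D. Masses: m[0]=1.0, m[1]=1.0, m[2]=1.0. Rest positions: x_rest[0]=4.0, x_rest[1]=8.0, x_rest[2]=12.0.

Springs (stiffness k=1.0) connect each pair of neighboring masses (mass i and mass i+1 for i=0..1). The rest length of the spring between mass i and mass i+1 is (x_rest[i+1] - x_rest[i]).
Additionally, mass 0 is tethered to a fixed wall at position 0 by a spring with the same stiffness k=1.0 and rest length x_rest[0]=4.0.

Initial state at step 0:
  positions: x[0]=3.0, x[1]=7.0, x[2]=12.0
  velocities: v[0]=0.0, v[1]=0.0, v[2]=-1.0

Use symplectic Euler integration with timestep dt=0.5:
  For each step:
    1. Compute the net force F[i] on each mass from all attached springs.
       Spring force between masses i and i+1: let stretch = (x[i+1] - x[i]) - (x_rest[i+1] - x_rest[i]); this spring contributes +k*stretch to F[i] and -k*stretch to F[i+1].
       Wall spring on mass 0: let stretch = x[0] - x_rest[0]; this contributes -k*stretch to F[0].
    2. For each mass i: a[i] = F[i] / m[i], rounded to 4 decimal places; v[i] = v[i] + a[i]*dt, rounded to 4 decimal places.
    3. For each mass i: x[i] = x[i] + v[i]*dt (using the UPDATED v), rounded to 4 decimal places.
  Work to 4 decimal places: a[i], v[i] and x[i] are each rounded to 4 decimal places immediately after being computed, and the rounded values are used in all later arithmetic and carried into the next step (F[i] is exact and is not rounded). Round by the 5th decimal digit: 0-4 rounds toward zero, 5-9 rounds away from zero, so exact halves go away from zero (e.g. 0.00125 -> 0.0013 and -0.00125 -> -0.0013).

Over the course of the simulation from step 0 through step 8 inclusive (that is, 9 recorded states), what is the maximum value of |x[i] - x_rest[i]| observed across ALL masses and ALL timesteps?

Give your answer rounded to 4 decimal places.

Step 0: x=[3.0000 7.0000 12.0000] v=[0.0000 0.0000 -1.0000]
Step 1: x=[3.2500 7.2500 11.2500] v=[0.5000 0.5000 -1.5000]
Step 2: x=[3.6875 7.5000 10.5000] v=[0.8750 0.5000 -1.5000]
Step 3: x=[4.1563 7.5469 10.0000] v=[0.9375 0.0938 -1.0000]
Step 4: x=[4.4337 7.3594 9.8867] v=[0.5547 -0.3750 -0.2266]
Step 5: x=[4.3341 7.0723 10.1416] v=[-0.1993 -0.5742 0.5098]
Step 6: x=[3.8355 6.8680 10.6292] v=[-0.9973 -0.4087 0.9752]
Step 7: x=[3.1361 6.8458 11.1765] v=[-1.3988 -0.0444 1.0946]
Step 8: x=[2.5801 6.9789 11.6412] v=[-1.1120 0.2661 0.9293]
Max displacement = 2.1133

Answer: 2.1133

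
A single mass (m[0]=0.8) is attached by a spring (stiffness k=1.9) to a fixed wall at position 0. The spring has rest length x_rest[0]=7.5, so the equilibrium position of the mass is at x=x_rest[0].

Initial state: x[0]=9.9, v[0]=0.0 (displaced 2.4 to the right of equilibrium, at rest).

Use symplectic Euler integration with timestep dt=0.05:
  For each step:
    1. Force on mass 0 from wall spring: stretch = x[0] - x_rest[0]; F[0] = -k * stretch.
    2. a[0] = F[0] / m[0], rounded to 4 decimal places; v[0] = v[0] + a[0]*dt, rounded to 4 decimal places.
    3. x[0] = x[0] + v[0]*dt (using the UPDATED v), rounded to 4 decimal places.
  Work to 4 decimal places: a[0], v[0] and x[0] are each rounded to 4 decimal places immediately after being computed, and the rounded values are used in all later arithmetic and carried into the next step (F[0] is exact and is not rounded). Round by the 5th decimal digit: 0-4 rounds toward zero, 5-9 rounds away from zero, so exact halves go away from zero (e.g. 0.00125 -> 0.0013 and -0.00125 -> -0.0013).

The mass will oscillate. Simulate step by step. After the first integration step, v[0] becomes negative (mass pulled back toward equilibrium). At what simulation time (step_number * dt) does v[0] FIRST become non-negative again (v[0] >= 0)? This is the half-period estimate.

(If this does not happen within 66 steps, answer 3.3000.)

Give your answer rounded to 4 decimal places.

Step 0: x=[9.9000] v=[0.0000]
Step 1: x=[9.8858] v=[-0.2850]
Step 2: x=[9.8574] v=[-0.5683]
Step 3: x=[9.8150] v=[-0.8482]
Step 4: x=[9.7588] v=[-1.1231]
Step 5: x=[9.6892] v=[-1.3913]
Step 6: x=[9.6066] v=[-1.6513]
Step 7: x=[9.5115] v=[-1.9015]
Step 8: x=[9.4045] v=[-2.1404]
Step 9: x=[9.2862] v=[-2.3666]
Step 10: x=[9.1573] v=[-2.5787]
Step 11: x=[9.0185] v=[-2.7755]
Step 12: x=[8.8707] v=[-2.9558]
Step 13: x=[8.7148] v=[-3.1186]
Step 14: x=[8.5517] v=[-3.2629]
Step 15: x=[8.3823] v=[-3.3878]
Step 16: x=[8.2077] v=[-3.4926]
Step 17: x=[8.0289] v=[-3.5766]
Step 18: x=[7.8469] v=[-3.6394]
Step 19: x=[7.6629] v=[-3.6806]
Step 20: x=[7.4779] v=[-3.6999]
Step 21: x=[7.2930] v=[-3.6973]
Step 22: x=[7.1094] v=[-3.6727]
Step 23: x=[6.9281] v=[-3.6263]
Step 24: x=[6.7502] v=[-3.5584]
Step 25: x=[6.5767] v=[-3.4694]
Step 26: x=[6.4087] v=[-3.3598]
Step 27: x=[6.2472] v=[-3.2302]
Step 28: x=[6.0931] v=[-3.0814]
Step 29: x=[5.9474] v=[-2.9143]
Step 30: x=[5.8109] v=[-2.7299]
Step 31: x=[5.6844] v=[-2.5293]
Step 32: x=[5.5687] v=[-2.3137]
Step 33: x=[5.4645] v=[-2.0844]
Step 34: x=[5.3724] v=[-1.8427]
Step 35: x=[5.2929] v=[-1.5900]
Step 36: x=[5.2265] v=[-1.3279]
Step 37: x=[5.1736] v=[-1.0579]
Step 38: x=[5.1345] v=[-0.7816]
Step 39: x=[5.1095] v=[-0.5007]
Step 40: x=[5.0987] v=[-0.2168]
Step 41: x=[5.1021] v=[0.0684]
First v>=0 after going negative at step 41, time=2.0500

Answer: 2.0500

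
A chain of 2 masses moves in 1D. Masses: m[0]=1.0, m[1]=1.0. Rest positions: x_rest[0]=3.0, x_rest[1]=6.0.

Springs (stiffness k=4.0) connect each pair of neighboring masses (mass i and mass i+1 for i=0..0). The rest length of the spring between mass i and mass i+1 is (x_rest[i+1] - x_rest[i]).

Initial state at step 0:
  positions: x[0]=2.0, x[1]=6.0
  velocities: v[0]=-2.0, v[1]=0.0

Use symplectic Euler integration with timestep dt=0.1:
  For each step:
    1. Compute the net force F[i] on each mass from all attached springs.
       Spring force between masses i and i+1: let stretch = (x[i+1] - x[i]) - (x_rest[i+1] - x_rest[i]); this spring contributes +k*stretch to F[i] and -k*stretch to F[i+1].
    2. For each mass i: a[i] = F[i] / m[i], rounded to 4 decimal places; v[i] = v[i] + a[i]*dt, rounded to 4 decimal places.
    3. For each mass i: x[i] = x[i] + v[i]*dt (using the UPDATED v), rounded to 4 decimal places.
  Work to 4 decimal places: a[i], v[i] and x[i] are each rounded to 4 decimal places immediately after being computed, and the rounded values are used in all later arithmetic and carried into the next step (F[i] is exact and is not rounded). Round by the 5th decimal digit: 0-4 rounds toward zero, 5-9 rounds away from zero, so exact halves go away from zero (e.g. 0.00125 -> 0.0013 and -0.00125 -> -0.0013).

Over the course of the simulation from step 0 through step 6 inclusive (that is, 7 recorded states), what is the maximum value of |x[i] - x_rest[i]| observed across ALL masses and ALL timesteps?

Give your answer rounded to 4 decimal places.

Step 0: x=[2.0000 6.0000] v=[-2.0000 0.0000]
Step 1: x=[1.8400 5.9600] v=[-1.6000 -0.4000]
Step 2: x=[1.7248 5.8752] v=[-1.1520 -0.8480]
Step 3: x=[1.6556 5.7444] v=[-0.6918 -1.3082]
Step 4: x=[1.6300 5.5700] v=[-0.2563 -1.7437]
Step 5: x=[1.6420 5.3580] v=[0.1197 -2.1197]
Step 6: x=[1.6826 5.1174] v=[0.4061 -2.4061]
Max displacement = 1.3700

Answer: 1.3700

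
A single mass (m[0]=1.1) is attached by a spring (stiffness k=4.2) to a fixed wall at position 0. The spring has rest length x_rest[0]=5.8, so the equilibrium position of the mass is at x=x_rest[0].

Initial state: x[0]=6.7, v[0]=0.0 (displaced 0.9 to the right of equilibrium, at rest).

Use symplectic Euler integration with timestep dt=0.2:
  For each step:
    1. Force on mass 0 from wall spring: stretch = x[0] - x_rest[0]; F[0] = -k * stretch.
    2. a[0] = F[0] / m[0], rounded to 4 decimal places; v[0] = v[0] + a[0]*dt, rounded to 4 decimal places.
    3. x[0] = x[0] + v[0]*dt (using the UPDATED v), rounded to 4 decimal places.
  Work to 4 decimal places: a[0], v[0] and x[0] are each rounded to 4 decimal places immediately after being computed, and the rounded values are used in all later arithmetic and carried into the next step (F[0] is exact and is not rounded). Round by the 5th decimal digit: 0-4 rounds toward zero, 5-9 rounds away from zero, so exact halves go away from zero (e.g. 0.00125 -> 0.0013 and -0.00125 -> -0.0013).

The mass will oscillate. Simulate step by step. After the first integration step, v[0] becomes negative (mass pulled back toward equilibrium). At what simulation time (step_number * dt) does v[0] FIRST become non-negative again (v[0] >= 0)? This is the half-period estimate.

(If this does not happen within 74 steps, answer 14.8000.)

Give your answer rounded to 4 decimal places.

Answer: 1.6000

Derivation:
Step 0: x=[6.7000] v=[0.0000]
Step 1: x=[6.5625] v=[-0.6873]
Step 2: x=[6.3086] v=[-1.2696]
Step 3: x=[5.9770] v=[-1.6580]
Step 4: x=[5.6184] v=[-1.7932]
Step 5: x=[5.2875] v=[-1.6545]
Step 6: x=[5.0349] v=[-1.2631]
Step 7: x=[4.8991] v=[-0.6788]
Step 8: x=[4.9009] v=[0.0092]
First v>=0 after going negative at step 8, time=1.6000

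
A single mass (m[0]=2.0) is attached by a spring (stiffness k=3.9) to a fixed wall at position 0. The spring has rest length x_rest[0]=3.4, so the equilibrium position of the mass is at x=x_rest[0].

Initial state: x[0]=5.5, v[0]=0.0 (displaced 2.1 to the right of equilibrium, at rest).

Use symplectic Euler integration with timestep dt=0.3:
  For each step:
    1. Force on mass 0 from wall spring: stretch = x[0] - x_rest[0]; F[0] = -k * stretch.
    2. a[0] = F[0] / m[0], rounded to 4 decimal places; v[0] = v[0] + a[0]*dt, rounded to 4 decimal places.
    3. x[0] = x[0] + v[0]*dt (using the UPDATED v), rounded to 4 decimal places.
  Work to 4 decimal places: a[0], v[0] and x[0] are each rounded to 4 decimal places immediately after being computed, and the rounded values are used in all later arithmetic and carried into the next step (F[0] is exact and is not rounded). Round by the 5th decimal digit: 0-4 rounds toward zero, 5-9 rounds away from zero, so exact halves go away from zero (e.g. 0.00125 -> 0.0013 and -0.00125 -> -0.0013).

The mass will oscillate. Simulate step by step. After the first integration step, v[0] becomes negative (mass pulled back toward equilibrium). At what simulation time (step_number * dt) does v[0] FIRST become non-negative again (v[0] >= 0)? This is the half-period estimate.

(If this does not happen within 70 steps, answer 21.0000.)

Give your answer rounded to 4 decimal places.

Step 0: x=[5.5000] v=[0.0000]
Step 1: x=[5.1315] v=[-1.2285]
Step 2: x=[4.4591] v=[-2.2414]
Step 3: x=[3.6008] v=[-2.8610]
Step 4: x=[2.7073] v=[-2.9785]
Step 5: x=[1.9353] v=[-2.5733]
Step 6: x=[1.4204] v=[-1.7164]
Step 7: x=[1.2529] v=[-0.5583]
Step 8: x=[1.4622] v=[0.6977]
First v>=0 after going negative at step 8, time=2.4000

Answer: 2.4000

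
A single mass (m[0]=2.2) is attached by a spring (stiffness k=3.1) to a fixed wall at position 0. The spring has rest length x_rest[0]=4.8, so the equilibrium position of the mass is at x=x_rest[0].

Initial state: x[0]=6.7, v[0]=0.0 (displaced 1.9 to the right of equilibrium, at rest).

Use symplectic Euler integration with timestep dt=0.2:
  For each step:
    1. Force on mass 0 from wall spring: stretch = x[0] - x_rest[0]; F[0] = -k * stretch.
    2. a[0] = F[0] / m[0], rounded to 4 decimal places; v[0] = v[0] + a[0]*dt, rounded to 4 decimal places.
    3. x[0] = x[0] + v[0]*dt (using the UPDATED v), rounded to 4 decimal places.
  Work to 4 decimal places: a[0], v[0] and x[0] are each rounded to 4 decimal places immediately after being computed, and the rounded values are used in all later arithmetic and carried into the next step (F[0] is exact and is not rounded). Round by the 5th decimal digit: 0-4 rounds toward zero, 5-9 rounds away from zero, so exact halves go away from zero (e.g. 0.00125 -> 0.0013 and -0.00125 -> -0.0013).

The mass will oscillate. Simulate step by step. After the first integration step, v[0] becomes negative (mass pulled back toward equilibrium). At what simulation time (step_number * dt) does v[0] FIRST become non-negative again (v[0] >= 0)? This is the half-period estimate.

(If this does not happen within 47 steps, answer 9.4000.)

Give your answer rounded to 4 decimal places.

Step 0: x=[6.7000] v=[0.0000]
Step 1: x=[6.5929] v=[-0.5355]
Step 2: x=[6.3847] v=[-1.0408]
Step 3: x=[6.0872] v=[-1.4874]
Step 4: x=[5.7172] v=[-1.8502]
Step 5: x=[5.2955] v=[-2.1087]
Step 6: x=[4.8458] v=[-2.2483]
Step 7: x=[4.3936] v=[-2.2612]
Step 8: x=[3.9643] v=[-2.1467]
Step 9: x=[3.5821] v=[-1.9112]
Step 10: x=[3.2685] v=[-1.5680]
Step 11: x=[3.0412] v=[-1.1364]
Step 12: x=[2.9131] v=[-0.6407]
Step 13: x=[2.8913] v=[-0.1089]
Step 14: x=[2.9771] v=[0.4290]
First v>=0 after going negative at step 14, time=2.8000

Answer: 2.8000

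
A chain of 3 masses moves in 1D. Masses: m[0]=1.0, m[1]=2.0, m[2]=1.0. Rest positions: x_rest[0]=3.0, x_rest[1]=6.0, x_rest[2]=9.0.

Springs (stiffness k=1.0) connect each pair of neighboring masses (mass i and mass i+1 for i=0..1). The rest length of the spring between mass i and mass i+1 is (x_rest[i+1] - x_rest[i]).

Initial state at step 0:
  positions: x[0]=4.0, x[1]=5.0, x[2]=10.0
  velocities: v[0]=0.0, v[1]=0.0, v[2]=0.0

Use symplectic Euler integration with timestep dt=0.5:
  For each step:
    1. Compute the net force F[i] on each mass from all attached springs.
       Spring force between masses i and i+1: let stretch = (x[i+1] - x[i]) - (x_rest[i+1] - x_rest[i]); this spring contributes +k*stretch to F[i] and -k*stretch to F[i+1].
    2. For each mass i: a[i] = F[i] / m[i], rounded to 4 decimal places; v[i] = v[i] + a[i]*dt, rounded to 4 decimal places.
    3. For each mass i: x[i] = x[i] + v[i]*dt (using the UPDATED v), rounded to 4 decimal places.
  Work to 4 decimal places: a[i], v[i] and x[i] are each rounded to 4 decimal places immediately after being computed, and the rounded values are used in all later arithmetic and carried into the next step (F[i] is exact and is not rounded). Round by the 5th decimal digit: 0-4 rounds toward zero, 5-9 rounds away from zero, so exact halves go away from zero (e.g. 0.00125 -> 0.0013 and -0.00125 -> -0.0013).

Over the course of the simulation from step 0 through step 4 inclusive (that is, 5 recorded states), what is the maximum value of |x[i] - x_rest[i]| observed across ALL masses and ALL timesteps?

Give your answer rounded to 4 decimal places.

Step 0: x=[4.0000 5.0000 10.0000] v=[0.0000 0.0000 0.0000]
Step 1: x=[3.5000 5.5000 9.5000] v=[-1.0000 1.0000 -1.0000]
Step 2: x=[2.7500 6.2500 8.7500] v=[-1.5000 1.5000 -1.5000]
Step 3: x=[2.1250 6.8750 8.1250] v=[-1.2500 1.2500 -1.2500]
Step 4: x=[1.9375 7.0625 7.9375] v=[-0.3750 0.3750 -0.3750]
Max displacement = 1.0625

Answer: 1.0625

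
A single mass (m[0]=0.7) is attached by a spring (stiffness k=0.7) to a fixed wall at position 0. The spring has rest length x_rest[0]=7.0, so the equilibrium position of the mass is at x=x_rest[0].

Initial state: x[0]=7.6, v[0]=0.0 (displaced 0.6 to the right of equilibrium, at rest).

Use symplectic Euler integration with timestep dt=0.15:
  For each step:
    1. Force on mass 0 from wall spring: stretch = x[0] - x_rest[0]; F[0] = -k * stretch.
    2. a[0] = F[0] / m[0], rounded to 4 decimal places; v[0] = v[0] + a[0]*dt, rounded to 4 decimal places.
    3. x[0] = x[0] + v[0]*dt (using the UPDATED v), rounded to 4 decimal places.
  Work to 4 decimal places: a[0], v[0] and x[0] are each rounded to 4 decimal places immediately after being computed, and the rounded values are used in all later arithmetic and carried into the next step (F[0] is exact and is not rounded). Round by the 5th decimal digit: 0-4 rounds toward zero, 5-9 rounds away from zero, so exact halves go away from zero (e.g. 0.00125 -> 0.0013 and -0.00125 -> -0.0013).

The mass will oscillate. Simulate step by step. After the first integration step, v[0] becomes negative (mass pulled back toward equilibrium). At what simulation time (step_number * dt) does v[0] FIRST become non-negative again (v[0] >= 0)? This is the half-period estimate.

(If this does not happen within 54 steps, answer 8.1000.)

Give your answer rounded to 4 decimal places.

Answer: 3.1500

Derivation:
Step 0: x=[7.6000] v=[0.0000]
Step 1: x=[7.5865] v=[-0.0900]
Step 2: x=[7.5598] v=[-0.1780]
Step 3: x=[7.5205] v=[-0.2620]
Step 4: x=[7.4695] v=[-0.3401]
Step 5: x=[7.4079] v=[-0.4105]
Step 6: x=[7.3371] v=[-0.4717]
Step 7: x=[7.2588] v=[-0.5223]
Step 8: x=[7.1746] v=[-0.5611]
Step 9: x=[7.0865] v=[-0.5873]
Step 10: x=[6.9965] v=[-0.6003]
Step 11: x=[6.9065] v=[-0.5998]
Step 12: x=[6.8186] v=[-0.5858]
Step 13: x=[6.7348] v=[-0.5586]
Step 14: x=[6.6570] v=[-0.5188]
Step 15: x=[6.5869] v=[-0.4674]
Step 16: x=[6.5261] v=[-0.4054]
Step 17: x=[6.4760] v=[-0.3343]
Step 18: x=[6.4376] v=[-0.2557]
Step 19: x=[6.4119] v=[-0.1713]
Step 20: x=[6.3994] v=[-0.0831]
Step 21: x=[6.4005] v=[0.0070]
First v>=0 after going negative at step 21, time=3.1500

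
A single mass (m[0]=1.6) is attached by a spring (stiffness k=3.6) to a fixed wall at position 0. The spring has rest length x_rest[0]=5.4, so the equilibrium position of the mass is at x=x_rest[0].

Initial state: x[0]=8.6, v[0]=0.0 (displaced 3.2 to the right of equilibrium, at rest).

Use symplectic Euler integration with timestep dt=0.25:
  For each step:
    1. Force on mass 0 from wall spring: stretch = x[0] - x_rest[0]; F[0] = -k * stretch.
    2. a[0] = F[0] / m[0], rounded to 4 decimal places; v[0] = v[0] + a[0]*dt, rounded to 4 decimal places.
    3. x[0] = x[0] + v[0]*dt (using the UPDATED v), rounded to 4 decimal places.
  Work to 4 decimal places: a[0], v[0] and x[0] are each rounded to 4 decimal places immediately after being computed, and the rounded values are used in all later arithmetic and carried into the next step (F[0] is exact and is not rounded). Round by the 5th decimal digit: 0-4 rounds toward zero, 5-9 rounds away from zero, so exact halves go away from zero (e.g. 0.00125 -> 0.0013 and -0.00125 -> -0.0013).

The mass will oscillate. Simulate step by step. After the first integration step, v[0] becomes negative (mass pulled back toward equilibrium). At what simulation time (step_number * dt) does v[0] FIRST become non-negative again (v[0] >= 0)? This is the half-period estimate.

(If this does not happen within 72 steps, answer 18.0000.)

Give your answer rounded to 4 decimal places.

Answer: 2.2500

Derivation:
Step 0: x=[8.6000] v=[0.0000]
Step 1: x=[8.1500] v=[-1.8000]
Step 2: x=[7.3133] v=[-3.3469]
Step 3: x=[6.2075] v=[-4.4231]
Step 4: x=[4.9882] v=[-4.8773]
Step 5: x=[3.8268] v=[-4.6457]
Step 6: x=[2.8866] v=[-3.7608]
Step 7: x=[2.2999] v=[-2.3470]
Step 8: x=[2.1491] v=[-0.6032]
Step 9: x=[2.4555] v=[1.2254]
First v>=0 after going negative at step 9, time=2.2500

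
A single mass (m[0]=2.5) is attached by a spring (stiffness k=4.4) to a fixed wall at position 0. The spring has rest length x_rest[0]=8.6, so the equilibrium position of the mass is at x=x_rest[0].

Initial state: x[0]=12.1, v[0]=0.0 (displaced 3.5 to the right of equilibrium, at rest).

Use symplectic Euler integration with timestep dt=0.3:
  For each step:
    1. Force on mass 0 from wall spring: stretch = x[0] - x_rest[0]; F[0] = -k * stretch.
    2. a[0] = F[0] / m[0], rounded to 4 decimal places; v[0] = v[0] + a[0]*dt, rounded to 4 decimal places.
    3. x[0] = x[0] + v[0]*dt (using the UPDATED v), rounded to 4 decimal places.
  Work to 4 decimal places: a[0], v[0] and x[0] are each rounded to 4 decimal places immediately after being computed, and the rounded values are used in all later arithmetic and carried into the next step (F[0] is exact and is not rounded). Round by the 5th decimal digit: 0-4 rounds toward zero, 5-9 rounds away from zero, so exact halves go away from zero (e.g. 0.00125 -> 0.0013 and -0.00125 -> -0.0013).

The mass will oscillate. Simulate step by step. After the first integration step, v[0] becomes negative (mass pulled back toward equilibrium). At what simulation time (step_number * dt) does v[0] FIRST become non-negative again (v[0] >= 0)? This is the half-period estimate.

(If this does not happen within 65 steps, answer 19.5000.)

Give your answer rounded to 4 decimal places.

Step 0: x=[12.1000] v=[0.0000]
Step 1: x=[11.5456] v=[-1.8480]
Step 2: x=[10.5246] v=[-3.4033]
Step 3: x=[9.1988] v=[-4.4195]
Step 4: x=[7.7781] v=[-4.7357]
Step 5: x=[6.4876] v=[-4.3018]
Step 6: x=[5.5317] v=[-3.1865]
Step 7: x=[5.0618] v=[-1.5664]
Step 8: x=[5.1523] v=[0.3018]
First v>=0 after going negative at step 8, time=2.4000

Answer: 2.4000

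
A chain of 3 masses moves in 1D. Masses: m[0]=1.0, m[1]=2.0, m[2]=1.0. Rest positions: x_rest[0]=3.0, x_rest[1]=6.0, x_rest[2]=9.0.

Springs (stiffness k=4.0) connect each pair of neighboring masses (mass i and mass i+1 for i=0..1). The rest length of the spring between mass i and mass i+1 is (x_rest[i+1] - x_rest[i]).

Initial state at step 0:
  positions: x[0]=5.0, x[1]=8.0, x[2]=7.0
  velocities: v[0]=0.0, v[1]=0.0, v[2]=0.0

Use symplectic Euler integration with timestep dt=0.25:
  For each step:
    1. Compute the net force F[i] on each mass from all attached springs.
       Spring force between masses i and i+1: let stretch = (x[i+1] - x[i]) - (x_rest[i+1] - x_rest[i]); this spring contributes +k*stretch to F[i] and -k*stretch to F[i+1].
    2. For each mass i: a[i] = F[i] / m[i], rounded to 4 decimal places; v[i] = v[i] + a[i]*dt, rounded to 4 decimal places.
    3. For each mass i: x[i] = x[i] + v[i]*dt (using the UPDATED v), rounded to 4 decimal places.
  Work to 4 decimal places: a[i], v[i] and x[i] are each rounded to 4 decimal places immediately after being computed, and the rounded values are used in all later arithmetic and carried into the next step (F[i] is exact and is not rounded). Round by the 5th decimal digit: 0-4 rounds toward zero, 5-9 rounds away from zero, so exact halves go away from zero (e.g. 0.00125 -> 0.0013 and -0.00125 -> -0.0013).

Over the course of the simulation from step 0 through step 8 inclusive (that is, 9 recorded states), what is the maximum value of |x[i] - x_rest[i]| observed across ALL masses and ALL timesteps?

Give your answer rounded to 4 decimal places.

Answer: 3.6504

Derivation:
Step 0: x=[5.0000 8.0000 7.0000] v=[0.0000 0.0000 0.0000]
Step 1: x=[5.0000 7.5000 8.0000] v=[0.0000 -2.0000 4.0000]
Step 2: x=[4.8750 6.7500 9.6250] v=[-0.5000 -3.0000 6.5000]
Step 3: x=[4.4688 6.1250 11.2813] v=[-1.6250 -2.5000 6.6250]
Step 4: x=[3.7266 5.9375 12.3985] v=[-2.9688 -0.7500 4.4687]
Step 5: x=[2.7871 6.2813 12.6504] v=[-3.7579 1.3751 1.0077]
Step 6: x=[1.9712 6.9845 12.0601] v=[-3.2637 2.8126 -2.3614]
Step 7: x=[1.6586 7.6955 10.9509] v=[-1.2504 2.8438 -4.4370]
Step 8: x=[2.1052 8.0588 9.7778] v=[1.7865 1.4531 -4.6924]
Max displacement = 3.6504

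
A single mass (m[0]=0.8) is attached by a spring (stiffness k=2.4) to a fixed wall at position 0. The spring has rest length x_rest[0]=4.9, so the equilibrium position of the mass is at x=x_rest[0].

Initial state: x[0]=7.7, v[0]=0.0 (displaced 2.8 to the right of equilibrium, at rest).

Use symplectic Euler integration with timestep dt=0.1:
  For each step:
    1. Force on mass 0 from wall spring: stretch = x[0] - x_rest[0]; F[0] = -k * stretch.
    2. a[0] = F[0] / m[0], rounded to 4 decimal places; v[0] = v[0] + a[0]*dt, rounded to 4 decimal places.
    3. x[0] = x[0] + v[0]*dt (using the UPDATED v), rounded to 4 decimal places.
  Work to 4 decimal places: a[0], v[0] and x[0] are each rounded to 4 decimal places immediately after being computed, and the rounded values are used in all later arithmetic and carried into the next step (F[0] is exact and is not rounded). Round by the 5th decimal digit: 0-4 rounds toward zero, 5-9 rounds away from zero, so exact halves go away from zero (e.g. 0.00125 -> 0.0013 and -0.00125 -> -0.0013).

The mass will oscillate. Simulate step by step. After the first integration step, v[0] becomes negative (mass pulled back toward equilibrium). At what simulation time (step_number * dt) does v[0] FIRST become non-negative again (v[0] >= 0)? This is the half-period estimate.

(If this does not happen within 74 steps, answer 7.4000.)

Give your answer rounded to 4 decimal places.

Step 0: x=[7.7000] v=[0.0000]
Step 1: x=[7.6160] v=[-0.8400]
Step 2: x=[7.4505] v=[-1.6548]
Step 3: x=[7.2085] v=[-2.4200]
Step 4: x=[6.8972] v=[-3.1126]
Step 5: x=[6.5260] v=[-3.7118]
Step 6: x=[6.1060] v=[-4.1996]
Step 7: x=[5.6499] v=[-4.5614]
Step 8: x=[5.1713] v=[-4.7864]
Step 9: x=[4.6845] v=[-4.8678]
Step 10: x=[4.2042] v=[-4.8032]
Step 11: x=[3.7448] v=[-4.5945]
Step 12: x=[3.3200] v=[-4.2479]
Step 13: x=[2.9426] v=[-3.7739]
Step 14: x=[2.6239] v=[-3.1867]
Step 15: x=[2.3735] v=[-2.5039]
Step 16: x=[2.1989] v=[-1.7460]
Step 17: x=[2.1053] v=[-0.9357]
Step 18: x=[2.0956] v=[-0.0973]
Step 19: x=[2.1700] v=[0.7440]
First v>=0 after going negative at step 19, time=1.9000

Answer: 1.9000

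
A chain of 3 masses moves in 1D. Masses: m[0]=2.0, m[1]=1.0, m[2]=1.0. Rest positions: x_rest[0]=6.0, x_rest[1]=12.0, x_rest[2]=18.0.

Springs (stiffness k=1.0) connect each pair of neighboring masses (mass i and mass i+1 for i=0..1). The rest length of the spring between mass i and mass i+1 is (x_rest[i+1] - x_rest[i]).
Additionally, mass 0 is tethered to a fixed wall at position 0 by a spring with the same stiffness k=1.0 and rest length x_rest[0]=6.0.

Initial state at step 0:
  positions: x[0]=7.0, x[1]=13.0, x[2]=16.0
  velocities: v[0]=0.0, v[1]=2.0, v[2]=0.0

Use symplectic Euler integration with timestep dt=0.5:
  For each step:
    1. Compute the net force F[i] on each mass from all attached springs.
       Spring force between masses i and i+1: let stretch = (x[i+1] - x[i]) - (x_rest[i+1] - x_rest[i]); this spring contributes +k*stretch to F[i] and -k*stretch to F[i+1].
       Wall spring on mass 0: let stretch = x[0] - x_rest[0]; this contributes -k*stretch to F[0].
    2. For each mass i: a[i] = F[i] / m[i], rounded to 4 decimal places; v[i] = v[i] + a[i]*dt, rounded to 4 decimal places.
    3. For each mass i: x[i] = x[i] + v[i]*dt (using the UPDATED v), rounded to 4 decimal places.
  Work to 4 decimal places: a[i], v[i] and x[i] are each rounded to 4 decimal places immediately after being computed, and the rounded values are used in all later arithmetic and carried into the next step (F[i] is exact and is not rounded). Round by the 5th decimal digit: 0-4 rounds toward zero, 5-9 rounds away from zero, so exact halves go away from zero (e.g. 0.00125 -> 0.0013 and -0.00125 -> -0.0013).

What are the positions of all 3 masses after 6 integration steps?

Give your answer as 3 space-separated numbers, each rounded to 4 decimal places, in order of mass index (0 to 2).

Answer: 5.4516 13.5437 20.9925

Derivation:
Step 0: x=[7.0000 13.0000 16.0000] v=[0.0000 2.0000 0.0000]
Step 1: x=[6.8750 13.2500 16.7500] v=[-0.2500 0.5000 1.5000]
Step 2: x=[6.6875 12.7813 18.1250] v=[-0.3750 -0.9375 2.7500]
Step 3: x=[6.4258 12.1250 19.6641] v=[-0.5235 -1.3126 3.0782]
Step 4: x=[6.0732 11.9287 20.8185] v=[-0.7052 -0.3927 2.3087]
Step 5: x=[5.6934 12.4910 21.2504] v=[-0.7597 1.1245 0.8638]
Step 6: x=[5.4516 13.5437 20.9925] v=[-0.4837 2.1054 -0.5159]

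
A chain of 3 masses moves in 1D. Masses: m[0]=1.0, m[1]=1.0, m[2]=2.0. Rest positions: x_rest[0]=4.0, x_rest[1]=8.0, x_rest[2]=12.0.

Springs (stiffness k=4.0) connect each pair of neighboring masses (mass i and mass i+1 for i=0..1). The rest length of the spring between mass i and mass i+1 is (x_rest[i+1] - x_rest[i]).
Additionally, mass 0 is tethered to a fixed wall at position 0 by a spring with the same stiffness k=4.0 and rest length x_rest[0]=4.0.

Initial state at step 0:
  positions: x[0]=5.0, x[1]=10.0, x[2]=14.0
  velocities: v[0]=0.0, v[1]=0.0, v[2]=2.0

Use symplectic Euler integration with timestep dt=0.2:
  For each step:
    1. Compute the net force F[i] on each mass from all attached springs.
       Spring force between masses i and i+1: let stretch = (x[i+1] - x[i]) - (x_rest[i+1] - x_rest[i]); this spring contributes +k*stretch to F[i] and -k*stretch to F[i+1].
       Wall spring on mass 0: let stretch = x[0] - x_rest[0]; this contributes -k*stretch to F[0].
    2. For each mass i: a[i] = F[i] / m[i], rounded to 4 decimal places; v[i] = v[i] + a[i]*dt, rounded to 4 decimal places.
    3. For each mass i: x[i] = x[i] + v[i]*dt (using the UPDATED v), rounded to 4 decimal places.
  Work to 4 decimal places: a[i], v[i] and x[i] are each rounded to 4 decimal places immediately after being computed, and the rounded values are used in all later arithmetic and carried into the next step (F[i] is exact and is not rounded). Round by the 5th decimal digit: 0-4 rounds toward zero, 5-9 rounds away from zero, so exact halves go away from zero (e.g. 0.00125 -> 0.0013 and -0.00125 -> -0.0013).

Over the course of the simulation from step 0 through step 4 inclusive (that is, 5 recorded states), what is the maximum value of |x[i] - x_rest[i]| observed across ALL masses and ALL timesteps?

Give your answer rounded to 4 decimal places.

Step 0: x=[5.0000 10.0000 14.0000] v=[0.0000 0.0000 2.0000]
Step 1: x=[5.0000 9.8400 14.4000] v=[0.0000 -0.8000 2.0000]
Step 2: x=[4.9744 9.6352 14.7552] v=[-0.1280 -1.0240 1.7760]
Step 3: x=[4.8986 9.5039 15.0208] v=[-0.3789 -0.6566 1.3280]
Step 4: x=[4.7759 9.5184 15.1650] v=[-0.6135 0.0727 0.7212]
Max displacement = 3.1650

Answer: 3.1650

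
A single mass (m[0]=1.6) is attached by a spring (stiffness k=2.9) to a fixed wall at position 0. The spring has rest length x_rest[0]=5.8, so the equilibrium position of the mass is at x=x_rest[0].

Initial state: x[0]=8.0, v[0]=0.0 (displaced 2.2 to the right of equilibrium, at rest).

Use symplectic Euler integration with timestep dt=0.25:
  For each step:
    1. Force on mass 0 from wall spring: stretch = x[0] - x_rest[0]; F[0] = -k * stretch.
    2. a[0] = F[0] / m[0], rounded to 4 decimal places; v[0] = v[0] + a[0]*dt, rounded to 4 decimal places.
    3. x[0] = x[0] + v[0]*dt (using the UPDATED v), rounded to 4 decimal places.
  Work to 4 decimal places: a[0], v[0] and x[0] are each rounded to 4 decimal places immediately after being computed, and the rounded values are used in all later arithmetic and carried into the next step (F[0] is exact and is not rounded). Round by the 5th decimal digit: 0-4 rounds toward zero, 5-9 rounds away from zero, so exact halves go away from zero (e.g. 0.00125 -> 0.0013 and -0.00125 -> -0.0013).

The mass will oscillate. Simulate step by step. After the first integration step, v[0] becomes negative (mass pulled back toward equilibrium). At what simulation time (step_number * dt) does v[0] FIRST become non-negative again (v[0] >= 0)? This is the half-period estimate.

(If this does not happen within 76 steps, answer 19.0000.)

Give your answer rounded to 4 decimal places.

Answer: 2.5000

Derivation:
Step 0: x=[8.0000] v=[0.0000]
Step 1: x=[7.7508] v=[-0.9969]
Step 2: x=[7.2806] v=[-1.8809]
Step 3: x=[6.6427] v=[-2.5518]
Step 4: x=[5.9093] v=[-2.9337]
Step 5: x=[5.1635] v=[-2.9832]
Step 6: x=[4.4898] v=[-2.6948]
Step 7: x=[3.9645] v=[-2.1011]
Step 8: x=[3.6472] v=[-1.2694]
Step 9: x=[3.5737] v=[-0.2939]
Step 10: x=[3.7524] v=[0.7149]
First v>=0 after going negative at step 10, time=2.5000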